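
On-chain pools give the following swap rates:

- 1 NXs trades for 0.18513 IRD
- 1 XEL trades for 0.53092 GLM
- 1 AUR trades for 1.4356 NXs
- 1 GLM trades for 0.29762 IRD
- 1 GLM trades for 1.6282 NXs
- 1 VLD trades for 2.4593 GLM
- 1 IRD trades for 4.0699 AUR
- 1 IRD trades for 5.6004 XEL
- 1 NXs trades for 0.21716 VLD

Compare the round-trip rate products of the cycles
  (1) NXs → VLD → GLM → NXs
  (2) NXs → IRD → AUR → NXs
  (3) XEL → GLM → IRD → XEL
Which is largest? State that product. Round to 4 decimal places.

(1) 0.21716 × 2.4593 × 1.6282 = 0.86956
(2) 0.18513 × 4.0699 × 1.4356 = 1.08167
(3) 0.53092 × 0.29762 × 5.6004 = 0.88493
Highest is cycle (2) at 1.0817 (>1, arbitrage).

1.0817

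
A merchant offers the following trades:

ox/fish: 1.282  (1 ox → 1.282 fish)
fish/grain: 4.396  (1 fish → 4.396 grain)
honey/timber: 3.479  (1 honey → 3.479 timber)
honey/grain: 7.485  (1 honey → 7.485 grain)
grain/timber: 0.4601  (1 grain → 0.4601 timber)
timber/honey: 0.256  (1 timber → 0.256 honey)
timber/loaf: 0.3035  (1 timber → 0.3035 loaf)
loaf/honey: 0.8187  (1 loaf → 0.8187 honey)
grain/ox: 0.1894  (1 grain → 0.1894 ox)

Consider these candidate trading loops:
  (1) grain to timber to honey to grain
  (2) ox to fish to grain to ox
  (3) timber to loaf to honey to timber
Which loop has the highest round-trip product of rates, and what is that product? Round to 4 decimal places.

1.0674

(1) 0.4601 × 0.256 × 7.485 = 0.88163
(2) 1.282 × 4.396 × 0.1894 = 1.06740
(3) 0.3035 × 0.8187 × 3.479 = 0.86445
Highest is cycle (2) at 1.0674 (>1, arbitrage).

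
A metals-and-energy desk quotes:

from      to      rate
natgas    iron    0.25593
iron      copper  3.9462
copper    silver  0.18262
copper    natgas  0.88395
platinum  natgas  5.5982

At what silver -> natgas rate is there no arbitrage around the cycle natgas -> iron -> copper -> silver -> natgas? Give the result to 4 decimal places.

5.4219

Known legs of the cycle: 0.25593 × 3.9462 × 0.18262 = 0.18443724541092
For no arbitrage the full-cycle product must be 1, so the missing rate is 1 / 0.18443724541092 ≈ 5.421898.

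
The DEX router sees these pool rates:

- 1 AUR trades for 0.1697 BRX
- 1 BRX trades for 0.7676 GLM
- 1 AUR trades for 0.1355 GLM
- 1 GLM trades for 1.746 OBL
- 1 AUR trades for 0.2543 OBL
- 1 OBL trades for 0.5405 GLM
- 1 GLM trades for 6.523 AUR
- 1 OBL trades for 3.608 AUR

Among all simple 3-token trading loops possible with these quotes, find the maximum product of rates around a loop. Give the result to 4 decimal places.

0.8966

GLM→AUR→OBL→GLM: 6.523 × 0.2543 × 0.5405 = 0.89658
GLM→OBL→AUR→GLM: 1.746 × 3.608 × 0.1355 = 0.85359
GLM→AUR→BRX→GLM: 6.523 × 0.1697 × 0.7676 = 0.84970
Maximum is GLM→AUR→OBL→GLM at 0.8966; no arbitrage — every cycle loses value.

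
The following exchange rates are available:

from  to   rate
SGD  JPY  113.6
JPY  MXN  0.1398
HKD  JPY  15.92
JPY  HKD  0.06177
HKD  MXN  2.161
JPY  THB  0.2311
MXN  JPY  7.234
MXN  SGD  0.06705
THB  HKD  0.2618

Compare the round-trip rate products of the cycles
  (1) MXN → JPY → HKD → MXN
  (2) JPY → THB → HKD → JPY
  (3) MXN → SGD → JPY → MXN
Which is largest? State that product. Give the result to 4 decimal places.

(1) 7.234 × 0.06177 × 2.161 = 0.96563
(2) 0.2311 × 0.2618 × 15.92 = 0.96319
(3) 0.06705 × 113.6 × 0.1398 = 1.06484
Highest is cycle (3) at 1.0648 (>1, arbitrage).

1.0648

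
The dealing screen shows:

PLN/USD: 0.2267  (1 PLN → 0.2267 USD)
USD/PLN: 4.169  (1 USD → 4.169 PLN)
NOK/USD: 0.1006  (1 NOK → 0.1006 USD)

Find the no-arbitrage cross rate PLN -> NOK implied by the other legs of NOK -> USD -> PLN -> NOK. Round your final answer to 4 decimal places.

2.3844

Known legs of the cycle: 0.1006 × 4.169 = 0.4194014
For no arbitrage the full-cycle product must be 1, so the missing rate is 1 / 0.4194014 ≈ 2.384351.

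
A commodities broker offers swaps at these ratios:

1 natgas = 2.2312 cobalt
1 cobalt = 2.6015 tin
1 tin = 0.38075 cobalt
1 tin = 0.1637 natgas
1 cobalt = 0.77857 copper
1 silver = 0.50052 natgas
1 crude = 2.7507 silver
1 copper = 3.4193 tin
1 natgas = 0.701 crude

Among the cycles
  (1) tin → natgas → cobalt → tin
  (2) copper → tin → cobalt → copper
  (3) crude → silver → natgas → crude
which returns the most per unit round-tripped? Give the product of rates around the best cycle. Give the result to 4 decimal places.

1.0136

(1) 0.1637 × 2.2312 × 2.6015 = 0.95019
(2) 3.4193 × 0.38075 × 0.77857 = 1.01362
(3) 2.7507 × 0.50052 × 0.701 = 0.96512
Highest is cycle (2) at 1.0136 (>1, arbitrage).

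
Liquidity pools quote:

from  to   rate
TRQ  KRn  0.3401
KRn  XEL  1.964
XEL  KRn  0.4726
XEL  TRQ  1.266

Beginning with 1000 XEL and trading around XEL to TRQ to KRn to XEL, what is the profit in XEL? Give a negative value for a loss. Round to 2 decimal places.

-154.37

1000 XEL × 1.266 = 1266 TRQ
1266 TRQ × 0.3401 = 430.5666 KRn
430.5666 KRn × 1.964 = 845.6328024 XEL
Net change: 845.6328024 − 1000 = -154.3671976 XEL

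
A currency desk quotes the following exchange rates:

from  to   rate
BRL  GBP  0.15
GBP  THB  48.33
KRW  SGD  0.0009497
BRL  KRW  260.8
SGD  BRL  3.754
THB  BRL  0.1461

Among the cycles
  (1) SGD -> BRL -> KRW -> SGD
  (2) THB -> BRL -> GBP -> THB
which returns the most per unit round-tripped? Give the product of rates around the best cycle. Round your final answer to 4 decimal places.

1.0592

(1) 3.754 × 260.8 × 0.0009497 = 0.92980
(2) 0.1461 × 0.15 × 48.33 = 1.05915
Highest is cycle (2) at 1.0592 (>1, arbitrage).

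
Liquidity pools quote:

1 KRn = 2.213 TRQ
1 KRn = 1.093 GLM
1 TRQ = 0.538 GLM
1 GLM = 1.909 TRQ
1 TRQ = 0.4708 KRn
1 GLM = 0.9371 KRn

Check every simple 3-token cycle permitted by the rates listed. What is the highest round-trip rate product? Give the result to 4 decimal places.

KRn→TRQ→GLM→KRn: 2.213 × 0.538 × 0.9371 = 1.11571
KRn→GLM→TRQ→KRn: 1.093 × 1.909 × 0.4708 = 0.98234
Maximum is KRn→TRQ→GLM→KRn at 1.1157; arbitrage exists.

1.1157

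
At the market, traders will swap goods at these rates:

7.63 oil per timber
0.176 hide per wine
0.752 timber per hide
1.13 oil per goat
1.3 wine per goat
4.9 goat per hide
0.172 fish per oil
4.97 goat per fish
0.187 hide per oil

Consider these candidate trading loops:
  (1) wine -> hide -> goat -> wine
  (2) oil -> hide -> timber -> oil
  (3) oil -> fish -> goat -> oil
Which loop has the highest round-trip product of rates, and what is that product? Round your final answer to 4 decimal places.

(1) 0.176 × 4.9 × 1.3 = 1.12112
(2) 0.187 × 0.752 × 7.63 = 1.07296
(3) 0.172 × 4.97 × 1.13 = 0.96597
Highest is cycle (1) at 1.1211 (>1, arbitrage).

1.1211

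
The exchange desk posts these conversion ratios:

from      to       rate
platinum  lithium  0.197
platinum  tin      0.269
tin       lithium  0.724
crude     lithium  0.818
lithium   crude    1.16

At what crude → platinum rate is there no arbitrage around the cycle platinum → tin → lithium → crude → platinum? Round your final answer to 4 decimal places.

Known legs of the cycle: 0.269 × 0.724 × 1.16 = 0.22591696
For no arbitrage the full-cycle product must be 1, so the missing rate is 1 / 0.22591696 ≈ 4.426405.

4.4264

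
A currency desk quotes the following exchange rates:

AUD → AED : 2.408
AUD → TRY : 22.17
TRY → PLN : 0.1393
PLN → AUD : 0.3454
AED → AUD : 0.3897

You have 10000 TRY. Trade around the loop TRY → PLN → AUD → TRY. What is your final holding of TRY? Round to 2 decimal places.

10000 TRY × 0.1393 = 1393 PLN
1393 PLN × 0.3454 = 481.1422 AUD
481.1422 AUD × 22.17 = 10666.922574 TRY

10666.92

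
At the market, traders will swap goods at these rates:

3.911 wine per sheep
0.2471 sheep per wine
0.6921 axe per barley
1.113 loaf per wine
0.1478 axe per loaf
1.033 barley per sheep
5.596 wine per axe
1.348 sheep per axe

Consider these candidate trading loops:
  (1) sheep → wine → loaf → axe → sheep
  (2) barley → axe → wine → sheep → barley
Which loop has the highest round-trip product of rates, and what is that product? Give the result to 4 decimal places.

(1) 3.911 × 1.113 × 0.1478 × 1.348 = 0.86726
(2) 0.6921 × 5.596 × 0.2471 × 1.033 = 0.98860
Highest is cycle (2) at 0.9886 (≤1, no arbitrage).

0.9886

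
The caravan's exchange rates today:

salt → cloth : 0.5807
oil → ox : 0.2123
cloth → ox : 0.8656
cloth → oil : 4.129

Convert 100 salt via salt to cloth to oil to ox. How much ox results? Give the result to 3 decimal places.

50.903

100 salt × 0.5807 = 58.07 cloth
58.07 cloth × 4.129 = 239.77103 oil
239.77103 oil × 0.2123 = 50.903389669 ox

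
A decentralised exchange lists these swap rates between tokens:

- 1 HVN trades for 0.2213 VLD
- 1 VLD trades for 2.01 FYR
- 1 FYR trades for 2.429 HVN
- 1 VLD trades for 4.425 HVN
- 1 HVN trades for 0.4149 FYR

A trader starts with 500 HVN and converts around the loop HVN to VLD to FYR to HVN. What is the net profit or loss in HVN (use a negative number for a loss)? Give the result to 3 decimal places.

40.225

500 HVN × 0.2213 = 110.65 VLD
110.65 VLD × 2.01 = 222.4065 FYR
222.4065 FYR × 2.429 = 540.2253885 HVN
Net change: 540.2253885 − 500 = 40.2253885 HVN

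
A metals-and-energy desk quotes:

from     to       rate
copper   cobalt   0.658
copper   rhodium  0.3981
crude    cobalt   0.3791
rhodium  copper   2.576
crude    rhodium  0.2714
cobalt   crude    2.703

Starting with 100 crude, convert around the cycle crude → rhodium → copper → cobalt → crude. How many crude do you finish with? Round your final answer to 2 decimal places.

124.34

100 crude × 0.2714 = 27.14 rhodium
27.14 rhodium × 2.576 = 69.91264 copper
69.91264 copper × 0.658 = 46.00251712 cobalt
46.00251712 cobalt × 2.703 = 124.34480377536 crude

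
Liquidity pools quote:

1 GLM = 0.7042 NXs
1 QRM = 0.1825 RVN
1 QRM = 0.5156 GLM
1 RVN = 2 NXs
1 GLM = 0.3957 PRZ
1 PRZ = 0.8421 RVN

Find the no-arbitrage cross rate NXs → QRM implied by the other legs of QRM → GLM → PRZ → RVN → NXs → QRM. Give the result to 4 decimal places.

Known legs of the cycle: 0.5156 × 0.3957 × 0.8421 × 2 = 0.343615401864
For no arbitrage the full-cycle product must be 1, so the missing rate is 1 / 0.343615401864 ≈ 2.910230.

2.9102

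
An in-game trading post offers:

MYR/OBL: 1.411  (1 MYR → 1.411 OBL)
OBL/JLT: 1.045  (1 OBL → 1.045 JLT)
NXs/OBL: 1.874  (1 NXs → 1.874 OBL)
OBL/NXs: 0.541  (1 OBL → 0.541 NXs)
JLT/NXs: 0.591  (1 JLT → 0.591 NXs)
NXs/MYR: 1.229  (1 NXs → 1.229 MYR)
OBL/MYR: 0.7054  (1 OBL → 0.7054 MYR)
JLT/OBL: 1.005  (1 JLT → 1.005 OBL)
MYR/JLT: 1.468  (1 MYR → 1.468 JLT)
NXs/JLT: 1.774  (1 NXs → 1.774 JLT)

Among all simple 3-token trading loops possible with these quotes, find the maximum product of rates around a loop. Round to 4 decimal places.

NXs→OBL→JLT→NXs: 1.874 × 1.045 × 0.591 = 1.15737
NXs→MYR→JLT→NXs: 1.229 × 1.468 × 0.591 = 1.06627
OBL→MYR→JLT→OBL: 0.7054 × 1.468 × 1.005 = 1.04070
NXs→JLT→OBL→NXs: 1.774 × 1.005 × 0.541 = 0.96453
NXs→MYR→OBL→NXs: 1.229 × 1.411 × 0.541 = 0.93816
Maximum is NXs→OBL→JLT→NXs at 1.1574; arbitrage exists.

1.1574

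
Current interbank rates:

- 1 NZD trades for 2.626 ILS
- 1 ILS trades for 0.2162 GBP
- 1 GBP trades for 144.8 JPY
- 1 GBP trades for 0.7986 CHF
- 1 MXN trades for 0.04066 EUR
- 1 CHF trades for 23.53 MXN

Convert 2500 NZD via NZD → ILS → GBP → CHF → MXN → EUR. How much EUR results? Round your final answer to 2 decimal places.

2500 NZD × 2.626 = 6565 ILS
6565 ILS × 0.2162 = 1419.353 GBP
1419.353 GBP × 0.7986 = 1133.4953058 CHF
1133.4953058 CHF × 23.53 = 26671.144545474 MXN
26671.144545474 MXN × 0.04066 = 1084.44873721897284 EUR

1084.45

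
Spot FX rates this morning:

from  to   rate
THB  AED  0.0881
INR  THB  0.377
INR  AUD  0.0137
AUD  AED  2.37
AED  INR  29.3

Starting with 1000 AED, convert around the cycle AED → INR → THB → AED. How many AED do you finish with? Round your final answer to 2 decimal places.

1000 AED × 29.3 = 29300 INR
29300 INR × 0.377 = 11046.1 THB
11046.1 THB × 0.0881 = 973.16141 AED

973.16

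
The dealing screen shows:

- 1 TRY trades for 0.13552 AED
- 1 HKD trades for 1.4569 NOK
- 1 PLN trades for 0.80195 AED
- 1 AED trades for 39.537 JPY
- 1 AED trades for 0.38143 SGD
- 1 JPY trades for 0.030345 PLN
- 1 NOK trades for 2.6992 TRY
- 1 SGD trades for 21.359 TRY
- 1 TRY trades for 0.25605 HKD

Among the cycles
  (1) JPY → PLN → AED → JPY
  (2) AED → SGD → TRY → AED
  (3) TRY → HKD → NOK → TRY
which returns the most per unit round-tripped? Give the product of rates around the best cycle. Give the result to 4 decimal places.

(1) 0.030345 × 0.80195 × 39.537 = 0.96214
(2) 0.38143 × 21.359 × 0.13552 = 1.10408
(3) 0.25605 × 1.4569 × 2.6992 = 1.00691
Highest is cycle (2) at 1.1041 (>1, arbitrage).

1.1041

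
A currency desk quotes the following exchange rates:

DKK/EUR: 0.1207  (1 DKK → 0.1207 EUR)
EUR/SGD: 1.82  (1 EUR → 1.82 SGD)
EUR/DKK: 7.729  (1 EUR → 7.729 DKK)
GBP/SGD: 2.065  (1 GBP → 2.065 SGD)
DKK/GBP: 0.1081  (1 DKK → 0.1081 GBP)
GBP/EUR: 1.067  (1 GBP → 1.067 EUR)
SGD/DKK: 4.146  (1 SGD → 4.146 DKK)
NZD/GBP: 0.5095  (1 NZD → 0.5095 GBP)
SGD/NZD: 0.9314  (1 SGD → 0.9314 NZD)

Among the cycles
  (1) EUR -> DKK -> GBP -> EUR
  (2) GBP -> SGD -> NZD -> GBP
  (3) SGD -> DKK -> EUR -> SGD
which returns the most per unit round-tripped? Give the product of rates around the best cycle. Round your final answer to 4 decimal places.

0.9799

(1) 7.729 × 0.1081 × 1.067 = 0.89148
(2) 2.065 × 0.9314 × 0.5095 = 0.97994
(3) 4.146 × 0.1207 × 1.82 = 0.91077
Highest is cycle (2) at 0.9799 (≤1, no arbitrage).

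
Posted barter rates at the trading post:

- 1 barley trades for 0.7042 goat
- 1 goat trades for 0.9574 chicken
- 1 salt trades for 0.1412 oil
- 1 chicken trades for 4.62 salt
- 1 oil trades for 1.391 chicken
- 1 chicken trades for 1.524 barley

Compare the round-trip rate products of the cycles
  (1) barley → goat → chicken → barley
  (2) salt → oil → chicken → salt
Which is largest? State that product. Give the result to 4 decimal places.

1.0275

(1) 0.7042 × 0.9574 × 1.524 = 1.02748
(2) 0.1412 × 1.391 × 4.62 = 0.90741
Highest is cycle (1) at 1.0275 (>1, arbitrage).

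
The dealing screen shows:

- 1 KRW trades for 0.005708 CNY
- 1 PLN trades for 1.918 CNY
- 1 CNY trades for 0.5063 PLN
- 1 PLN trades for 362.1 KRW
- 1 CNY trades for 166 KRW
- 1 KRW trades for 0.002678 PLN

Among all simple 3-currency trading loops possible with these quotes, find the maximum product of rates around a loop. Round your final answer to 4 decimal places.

CNY→PLN→KRW→CNY: 0.5063 × 362.1 × 0.005708 = 1.04645
CNY→KRW→PLN→CNY: 166 × 0.002678 × 1.918 = 0.85264
Maximum is CNY→PLN→KRW→CNY at 1.0465; arbitrage exists.

1.0465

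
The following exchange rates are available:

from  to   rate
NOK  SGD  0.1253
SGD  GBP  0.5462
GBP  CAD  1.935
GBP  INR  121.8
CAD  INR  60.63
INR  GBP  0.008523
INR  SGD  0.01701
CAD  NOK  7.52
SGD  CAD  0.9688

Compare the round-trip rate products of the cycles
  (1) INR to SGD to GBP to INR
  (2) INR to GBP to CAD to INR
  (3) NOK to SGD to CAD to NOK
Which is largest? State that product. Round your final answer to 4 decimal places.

1.1316

(1) 0.01701 × 0.5462 × 121.8 = 1.13163
(2) 0.008523 × 1.935 × 60.63 = 0.99991
(3) 0.1253 × 0.9688 × 7.52 = 0.91286
Highest is cycle (1) at 1.1316 (>1, arbitrage).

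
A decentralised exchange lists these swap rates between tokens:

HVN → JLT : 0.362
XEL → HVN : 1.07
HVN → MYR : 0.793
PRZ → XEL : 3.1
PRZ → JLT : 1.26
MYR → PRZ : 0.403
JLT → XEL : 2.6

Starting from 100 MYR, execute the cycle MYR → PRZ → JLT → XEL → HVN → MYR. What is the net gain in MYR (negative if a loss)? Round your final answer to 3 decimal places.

100 MYR × 0.403 = 40.3 PRZ
40.3 PRZ × 1.26 = 50.778 JLT
50.778 JLT × 2.6 = 132.0228 XEL
132.0228 XEL × 1.07 = 141.264396 HVN
141.264396 HVN × 0.793 = 112.022666028 MYR
Net change: 112.022666028 − 100 = 12.022666028 MYR

12.023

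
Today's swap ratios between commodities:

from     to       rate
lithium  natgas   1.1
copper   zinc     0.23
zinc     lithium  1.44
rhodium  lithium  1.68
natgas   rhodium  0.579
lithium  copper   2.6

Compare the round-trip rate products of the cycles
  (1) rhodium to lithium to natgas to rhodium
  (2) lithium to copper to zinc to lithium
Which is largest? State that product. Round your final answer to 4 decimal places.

(1) 1.68 × 1.1 × 0.579 = 1.06999
(2) 2.6 × 0.23 × 1.44 = 0.86112
Highest is cycle (1) at 1.0700 (>1, arbitrage).

1.0700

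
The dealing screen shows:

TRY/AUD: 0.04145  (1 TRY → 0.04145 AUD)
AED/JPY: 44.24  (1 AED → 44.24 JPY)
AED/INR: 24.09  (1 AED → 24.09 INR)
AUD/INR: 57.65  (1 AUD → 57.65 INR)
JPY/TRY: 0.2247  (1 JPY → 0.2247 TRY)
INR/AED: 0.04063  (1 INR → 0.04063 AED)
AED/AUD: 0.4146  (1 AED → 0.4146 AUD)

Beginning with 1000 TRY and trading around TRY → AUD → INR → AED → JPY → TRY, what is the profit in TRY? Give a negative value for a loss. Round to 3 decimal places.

1000 TRY × 0.04145 = 41.45 AUD
41.45 AUD × 57.65 = 2389.5925 INR
2389.5925 INR × 0.04063 = 97.089143275 AED
97.089143275 AED × 44.24 = 4295.223698486 JPY
4295.223698486 JPY × 0.2247 = 965.1367650498042 TRY
Net change: 965.1367650498042 − 1000 = -34.8632349501958 TRY

-34.863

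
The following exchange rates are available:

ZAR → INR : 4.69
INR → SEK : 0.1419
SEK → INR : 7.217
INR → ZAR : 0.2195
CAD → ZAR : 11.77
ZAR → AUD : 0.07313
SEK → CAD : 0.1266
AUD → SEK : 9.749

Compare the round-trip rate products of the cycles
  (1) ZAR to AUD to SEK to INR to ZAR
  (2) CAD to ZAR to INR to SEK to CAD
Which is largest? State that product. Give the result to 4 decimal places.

(1) 0.07313 × 9.749 × 7.217 × 0.2195 = 1.12940
(2) 11.77 × 4.69 × 0.1419 × 0.1266 = 0.99167
Highest is cycle (1) at 1.1294 (>1, arbitrage).

1.1294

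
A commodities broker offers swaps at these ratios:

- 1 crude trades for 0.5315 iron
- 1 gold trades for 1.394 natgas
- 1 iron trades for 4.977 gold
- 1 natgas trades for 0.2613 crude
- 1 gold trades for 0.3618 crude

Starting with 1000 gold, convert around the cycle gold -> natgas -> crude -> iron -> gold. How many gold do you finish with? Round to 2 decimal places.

963.55

1000 gold × 1.394 = 1394 natgas
1394 natgas × 0.2613 = 364.2522 crude
364.2522 crude × 0.5315 = 193.6000443 iron
193.6000443 iron × 4.977 = 963.5474204811 gold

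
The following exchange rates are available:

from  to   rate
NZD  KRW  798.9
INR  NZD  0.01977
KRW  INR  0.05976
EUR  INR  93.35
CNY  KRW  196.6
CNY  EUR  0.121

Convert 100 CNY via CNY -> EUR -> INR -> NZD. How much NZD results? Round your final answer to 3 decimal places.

22.331

100 CNY × 0.121 = 12.1 EUR
12.1 EUR × 93.35 = 1129.535 INR
1129.535 INR × 0.01977 = 22.33090695 NZD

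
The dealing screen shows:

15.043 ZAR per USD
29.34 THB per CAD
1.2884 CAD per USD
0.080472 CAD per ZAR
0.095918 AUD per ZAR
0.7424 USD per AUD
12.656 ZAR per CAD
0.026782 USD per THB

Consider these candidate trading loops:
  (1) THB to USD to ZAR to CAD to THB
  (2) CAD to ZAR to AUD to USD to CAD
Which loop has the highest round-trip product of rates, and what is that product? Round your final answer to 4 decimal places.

1.1611

(1) 0.026782 × 15.043 × 0.080472 × 29.34 = 0.95122
(2) 12.656 × 0.095918 × 0.7424 × 1.2884 = 1.16114
Highest is cycle (2) at 1.1611 (>1, arbitrage).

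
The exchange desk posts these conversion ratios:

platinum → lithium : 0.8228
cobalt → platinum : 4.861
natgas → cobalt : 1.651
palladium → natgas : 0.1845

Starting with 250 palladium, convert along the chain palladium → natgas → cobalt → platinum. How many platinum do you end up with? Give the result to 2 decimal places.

250 palladium × 0.1845 = 46.125 natgas
46.125 natgas × 1.651 = 76.152375 cobalt
76.152375 cobalt × 4.861 = 370.176694875 platinum

370.18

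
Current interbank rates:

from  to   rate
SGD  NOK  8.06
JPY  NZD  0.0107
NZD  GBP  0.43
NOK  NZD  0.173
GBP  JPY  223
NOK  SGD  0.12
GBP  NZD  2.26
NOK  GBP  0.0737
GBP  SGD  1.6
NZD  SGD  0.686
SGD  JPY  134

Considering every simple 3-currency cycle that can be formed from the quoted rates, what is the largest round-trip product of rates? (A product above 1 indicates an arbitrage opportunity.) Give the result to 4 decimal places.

NZD→GBP→JPY→NZD: 0.43 × 223 × 0.0107 = 1.02602
SGD→JPY→NZD→SGD: 134 × 0.0107 × 0.686 = 0.98359
SGD→NOK→NZD→SGD: 8.06 × 0.173 × 0.686 = 0.95654
SGD→NOK→GBP→SGD: 8.06 × 0.0737 × 1.6 = 0.95044
Maximum is NZD→GBP→JPY→NZD at 1.0260; arbitrage exists.

1.0260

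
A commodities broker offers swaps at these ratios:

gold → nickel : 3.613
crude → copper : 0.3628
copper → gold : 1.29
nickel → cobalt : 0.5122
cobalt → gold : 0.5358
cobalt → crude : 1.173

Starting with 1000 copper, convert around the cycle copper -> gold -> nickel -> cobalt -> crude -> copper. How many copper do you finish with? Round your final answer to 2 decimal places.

1000 copper × 1.29 = 1290 gold
1290 gold × 3.613 = 4660.77 nickel
4660.77 nickel × 0.5122 = 2387.246394 cobalt
2387.246394 cobalt × 1.173 = 2800.240020162 crude
2800.240020162 crude × 0.3628 = 1015.9270793147736 copper

1015.93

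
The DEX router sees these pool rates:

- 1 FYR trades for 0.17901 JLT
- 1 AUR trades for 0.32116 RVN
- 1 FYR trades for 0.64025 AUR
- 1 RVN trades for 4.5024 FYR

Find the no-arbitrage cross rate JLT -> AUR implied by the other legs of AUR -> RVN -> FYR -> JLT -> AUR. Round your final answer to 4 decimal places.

3.8633

Known legs of the cycle: 0.32116 × 4.5024 × 0.17901 = 0.25884681024384
For no arbitrage the full-cycle product must be 1, so the missing rate is 1 / 0.25884681024384 ≈ 3.863289.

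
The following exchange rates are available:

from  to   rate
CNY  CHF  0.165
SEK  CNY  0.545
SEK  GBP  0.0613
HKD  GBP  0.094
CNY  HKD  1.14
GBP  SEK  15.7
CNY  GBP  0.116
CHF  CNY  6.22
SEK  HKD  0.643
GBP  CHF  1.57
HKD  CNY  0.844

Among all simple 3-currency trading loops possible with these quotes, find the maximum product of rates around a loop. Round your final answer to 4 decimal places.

GBP→CHF→CNY→GBP: 1.57 × 6.22 × 0.116 = 1.13279
GBP→SEK→CNY→GBP: 15.7 × 0.545 × 0.116 = 0.99255
HKD→GBP→SEK→HKD: 0.094 × 15.7 × 0.643 = 0.94894
Maximum is GBP→CHF→CNY→GBP at 1.1328; arbitrage exists.

1.1328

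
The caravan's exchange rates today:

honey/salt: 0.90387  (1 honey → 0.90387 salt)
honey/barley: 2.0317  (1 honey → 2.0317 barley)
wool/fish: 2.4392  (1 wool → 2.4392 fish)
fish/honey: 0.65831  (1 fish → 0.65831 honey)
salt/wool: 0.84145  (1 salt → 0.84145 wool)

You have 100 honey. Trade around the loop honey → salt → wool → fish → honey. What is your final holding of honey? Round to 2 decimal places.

122.13

100 honey × 0.90387 = 90.387 salt
90.387 salt × 0.84145 = 76.05614115 wool
76.05614115 wool × 2.4392 = 185.51613949308 fish
185.51613949308 fish × 0.65831 = 122.1271297896894948 honey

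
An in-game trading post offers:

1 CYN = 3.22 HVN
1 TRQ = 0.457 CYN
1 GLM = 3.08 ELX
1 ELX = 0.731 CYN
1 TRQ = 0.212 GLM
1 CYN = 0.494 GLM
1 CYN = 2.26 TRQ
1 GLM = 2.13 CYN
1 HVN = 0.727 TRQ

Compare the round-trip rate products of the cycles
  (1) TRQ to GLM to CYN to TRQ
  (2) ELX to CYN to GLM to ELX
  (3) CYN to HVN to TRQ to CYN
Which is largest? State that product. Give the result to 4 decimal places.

(1) 0.212 × 2.13 × 2.26 = 1.02053
(2) 0.731 × 0.494 × 3.08 = 1.11223
(3) 3.22 × 0.727 × 0.457 = 1.06981
Highest is cycle (2) at 1.1122 (>1, arbitrage).

1.1122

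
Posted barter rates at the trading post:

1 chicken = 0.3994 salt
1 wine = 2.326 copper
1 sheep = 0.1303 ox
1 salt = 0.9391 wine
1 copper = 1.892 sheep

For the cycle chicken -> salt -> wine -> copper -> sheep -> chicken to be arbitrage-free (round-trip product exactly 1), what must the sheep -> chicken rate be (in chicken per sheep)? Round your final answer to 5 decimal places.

0.60583

Known legs of the cycle: 0.3994 × 0.9391 × 2.326 × 1.892 = 1.65063383661968
For no arbitrage the full-cycle product must be 1, so the missing rate is 1 / 1.65063383661968 ≈ 0.6058279.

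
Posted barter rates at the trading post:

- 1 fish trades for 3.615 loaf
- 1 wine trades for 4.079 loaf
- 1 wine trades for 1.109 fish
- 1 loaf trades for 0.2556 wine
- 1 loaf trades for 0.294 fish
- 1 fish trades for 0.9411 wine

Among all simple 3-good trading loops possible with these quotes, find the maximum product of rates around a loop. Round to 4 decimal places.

1.1286

wine→loaf→fish→wine: 4.079 × 0.294 × 0.9411 = 1.12859
wine→fish→loaf→wine: 1.109 × 3.615 × 0.2556 = 1.02471
Maximum is wine→loaf→fish→wine at 1.1286; arbitrage exists.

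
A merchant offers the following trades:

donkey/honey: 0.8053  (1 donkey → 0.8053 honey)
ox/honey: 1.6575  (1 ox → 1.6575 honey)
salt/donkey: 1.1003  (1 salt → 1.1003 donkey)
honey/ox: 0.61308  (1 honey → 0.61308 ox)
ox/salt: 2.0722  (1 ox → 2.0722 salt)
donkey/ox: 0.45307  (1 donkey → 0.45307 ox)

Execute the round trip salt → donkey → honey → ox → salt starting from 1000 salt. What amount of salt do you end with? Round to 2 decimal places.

1000 salt × 1.1003 = 1100.3 donkey
1100.3 donkey × 0.8053 = 886.07159 honey
886.07159 honey × 0.61308 = 543.2327703972 ox
543.2327703972 ox × 2.0722 = 1125.68694681707784 salt

1125.69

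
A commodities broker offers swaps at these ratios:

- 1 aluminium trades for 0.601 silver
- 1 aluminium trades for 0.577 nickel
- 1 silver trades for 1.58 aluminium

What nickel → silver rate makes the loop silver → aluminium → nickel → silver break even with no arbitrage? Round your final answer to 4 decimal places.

Known legs of the cycle: 1.58 × 0.577 = 0.91166
For no arbitrage the full-cycle product must be 1, so the missing rate is 1 / 0.91166 ≈ 1.096900.

1.0969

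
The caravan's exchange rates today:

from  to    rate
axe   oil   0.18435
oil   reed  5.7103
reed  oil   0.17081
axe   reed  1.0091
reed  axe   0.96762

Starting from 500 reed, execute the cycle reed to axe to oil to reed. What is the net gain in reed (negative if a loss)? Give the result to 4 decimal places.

500 reed × 0.96762 = 483.81 axe
483.81 axe × 0.18435 = 89.1903735 oil
89.1903735 oil × 5.7103 = 509.30378979705 reed
Net change: 509.30378979705 − 500 = 9.30378979705 reed

9.3038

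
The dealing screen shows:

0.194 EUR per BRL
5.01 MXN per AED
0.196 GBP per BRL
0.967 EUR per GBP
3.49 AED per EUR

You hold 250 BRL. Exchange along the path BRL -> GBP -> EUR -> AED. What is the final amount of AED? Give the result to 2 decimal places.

250 BRL × 0.196 = 49 GBP
49 GBP × 0.967 = 47.383 EUR
47.383 EUR × 3.49 = 165.36667 AED

165.37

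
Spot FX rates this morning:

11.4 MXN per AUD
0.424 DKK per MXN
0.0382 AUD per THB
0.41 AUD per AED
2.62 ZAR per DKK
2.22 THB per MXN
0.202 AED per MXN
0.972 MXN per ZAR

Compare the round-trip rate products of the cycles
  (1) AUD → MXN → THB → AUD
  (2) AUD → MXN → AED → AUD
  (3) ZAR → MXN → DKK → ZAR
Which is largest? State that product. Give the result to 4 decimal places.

1.0798

(1) 11.4 × 2.22 × 0.0382 = 0.96677
(2) 11.4 × 0.202 × 0.41 = 0.94415
(3) 0.972 × 0.424 × 2.62 = 1.07978
Highest is cycle (3) at 1.0798 (>1, arbitrage).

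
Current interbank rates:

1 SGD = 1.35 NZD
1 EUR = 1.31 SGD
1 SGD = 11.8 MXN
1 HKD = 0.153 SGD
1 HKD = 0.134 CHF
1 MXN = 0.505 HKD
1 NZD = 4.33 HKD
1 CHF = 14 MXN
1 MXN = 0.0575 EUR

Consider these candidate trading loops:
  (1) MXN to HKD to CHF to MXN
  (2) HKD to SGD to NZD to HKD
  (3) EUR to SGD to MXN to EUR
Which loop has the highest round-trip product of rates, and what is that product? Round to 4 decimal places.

(1) 0.505 × 0.134 × 14 = 0.94738
(2) 0.153 × 1.35 × 4.33 = 0.89436
(3) 1.31 × 11.8 × 0.0575 = 0.88884
Highest is cycle (1) at 0.9474 (≤1, no arbitrage).

0.9474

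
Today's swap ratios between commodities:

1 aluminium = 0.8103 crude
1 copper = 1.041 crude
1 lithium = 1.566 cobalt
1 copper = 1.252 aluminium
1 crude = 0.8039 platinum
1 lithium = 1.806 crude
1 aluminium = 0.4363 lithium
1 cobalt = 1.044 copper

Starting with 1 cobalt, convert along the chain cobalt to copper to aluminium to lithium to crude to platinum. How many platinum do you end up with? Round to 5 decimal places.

0.82796

1 cobalt × 1.044 = 1.044 copper
1.044 copper × 1.252 = 1.307088 aluminium
1.307088 aluminium × 0.4363 = 0.5702824944 lithium
0.5702824944 lithium × 1.806 = 1.0299301848864 crude
1.0299301848864 crude × 0.8039 = 0.82796087563017696 platinum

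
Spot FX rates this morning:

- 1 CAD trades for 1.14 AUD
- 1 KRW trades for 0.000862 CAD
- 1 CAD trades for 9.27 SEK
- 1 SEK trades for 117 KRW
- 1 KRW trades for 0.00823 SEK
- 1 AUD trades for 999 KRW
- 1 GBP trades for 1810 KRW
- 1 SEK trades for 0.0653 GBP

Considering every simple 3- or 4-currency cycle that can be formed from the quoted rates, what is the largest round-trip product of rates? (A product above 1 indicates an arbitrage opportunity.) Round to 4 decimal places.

0.9817

CAD→AUD→KRW→CAD: 1.14 × 999 × 0.000862 = 0.98170
KRW→SEK→GBP→KRW: 0.00823 × 0.0653 × 1810 = 0.97273
CAD→SEK→GBP→KRW→CAD: 9.27 × 0.0653 × 1810 × 0.000862 = 0.94445
CAD→SEK→KRW→CAD: 9.27 × 117 × 0.000862 = 0.93492
Maximum is CAD→AUD→KRW→CAD at 0.9817; no arbitrage — every cycle loses value.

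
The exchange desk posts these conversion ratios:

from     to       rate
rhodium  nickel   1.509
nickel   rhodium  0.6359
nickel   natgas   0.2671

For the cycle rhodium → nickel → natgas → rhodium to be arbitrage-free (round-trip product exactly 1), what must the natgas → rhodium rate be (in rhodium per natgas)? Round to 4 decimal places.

2.4811

Known legs of the cycle: 1.509 × 0.2671 = 0.4030539
For no arbitrage the full-cycle product must be 1, so the missing rate is 1 / 0.4030539 ≈ 2.481058.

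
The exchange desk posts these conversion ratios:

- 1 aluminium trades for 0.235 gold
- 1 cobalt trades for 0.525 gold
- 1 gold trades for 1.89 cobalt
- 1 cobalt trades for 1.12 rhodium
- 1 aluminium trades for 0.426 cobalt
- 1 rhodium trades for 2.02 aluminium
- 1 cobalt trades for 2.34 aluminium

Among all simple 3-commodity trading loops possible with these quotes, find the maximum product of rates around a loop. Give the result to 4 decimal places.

cobalt→aluminium→gold→cobalt: 2.34 × 0.235 × 1.89 = 1.03931
cobalt→rhodium→aluminium→cobalt: 1.12 × 2.02 × 0.426 = 0.96378
Maximum is cobalt→aluminium→gold→cobalt at 1.0393; arbitrage exists.

1.0393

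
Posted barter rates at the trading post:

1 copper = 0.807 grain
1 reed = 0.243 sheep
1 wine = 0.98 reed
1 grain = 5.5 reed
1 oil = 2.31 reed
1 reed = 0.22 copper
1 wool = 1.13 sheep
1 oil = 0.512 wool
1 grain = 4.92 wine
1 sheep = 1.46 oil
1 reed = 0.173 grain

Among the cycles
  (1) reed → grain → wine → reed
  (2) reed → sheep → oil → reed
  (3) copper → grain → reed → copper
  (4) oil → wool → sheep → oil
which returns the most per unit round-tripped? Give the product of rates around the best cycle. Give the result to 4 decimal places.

(1) 0.173 × 4.92 × 0.98 = 0.83414
(2) 0.243 × 1.46 × 2.31 = 0.81954
(3) 0.807 × 5.5 × 0.22 = 0.97647
(4) 0.512 × 1.13 × 1.46 = 0.84470
Highest is cycle (3) at 0.9765 (≤1, no arbitrage).

0.9765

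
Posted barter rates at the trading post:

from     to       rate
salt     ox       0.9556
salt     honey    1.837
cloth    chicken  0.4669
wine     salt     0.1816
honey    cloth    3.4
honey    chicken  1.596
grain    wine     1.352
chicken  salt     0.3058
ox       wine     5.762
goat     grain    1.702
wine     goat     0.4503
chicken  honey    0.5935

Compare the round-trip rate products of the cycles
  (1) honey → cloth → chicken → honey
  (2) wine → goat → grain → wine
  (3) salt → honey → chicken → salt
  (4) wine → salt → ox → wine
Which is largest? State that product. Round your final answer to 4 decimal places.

(1) 3.4 × 0.4669 × 0.5935 = 0.94216
(2) 0.4503 × 1.702 × 1.352 = 1.03619
(3) 1.837 × 1.596 × 0.3058 = 0.89656
(4) 0.1816 × 0.9556 × 5.762 = 0.99992
Highest is cycle (2) at 1.0362 (>1, arbitrage).

1.0362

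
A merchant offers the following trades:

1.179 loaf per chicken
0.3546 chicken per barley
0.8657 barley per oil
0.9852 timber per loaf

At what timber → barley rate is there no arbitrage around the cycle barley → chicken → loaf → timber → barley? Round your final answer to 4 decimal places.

2.4279

Known legs of the cycle: 0.3546 × 1.179 × 0.9852 = 0.41188591368
For no arbitrage the full-cycle product must be 1, so the missing rate is 1 / 0.41188591368 ≈ 2.427857.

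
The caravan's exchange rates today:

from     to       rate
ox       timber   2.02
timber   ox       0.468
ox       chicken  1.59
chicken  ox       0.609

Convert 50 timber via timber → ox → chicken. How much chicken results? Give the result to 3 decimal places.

37.206

50 timber × 0.468 = 23.4 ox
23.4 ox × 1.59 = 37.206 chicken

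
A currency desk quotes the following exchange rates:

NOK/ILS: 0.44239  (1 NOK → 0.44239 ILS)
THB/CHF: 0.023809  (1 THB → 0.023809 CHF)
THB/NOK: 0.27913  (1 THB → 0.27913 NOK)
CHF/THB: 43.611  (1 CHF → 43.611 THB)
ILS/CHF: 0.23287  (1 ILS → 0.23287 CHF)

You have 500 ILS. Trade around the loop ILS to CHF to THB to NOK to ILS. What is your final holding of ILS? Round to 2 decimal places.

627.03

500 ILS × 0.23287 = 116.435 CHF
116.435 CHF × 43.611 = 5077.846785 THB
5077.846785 THB × 0.27913 = 1417.37937309705 NOK
1417.37937309705 NOK × 0.44239 = 627.0344608644039495 ILS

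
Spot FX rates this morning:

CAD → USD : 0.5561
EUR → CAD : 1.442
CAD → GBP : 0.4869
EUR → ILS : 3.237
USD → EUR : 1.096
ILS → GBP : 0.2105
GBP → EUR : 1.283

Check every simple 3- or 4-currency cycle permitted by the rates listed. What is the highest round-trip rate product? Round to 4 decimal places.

0.9008

EUR→CAD→GBP→EUR: 1.442 × 0.4869 × 1.283 = 0.90081
EUR→CAD→USD→EUR: 1.442 × 0.5561 × 1.096 = 0.87888
EUR→ILS→GBP→EUR: 3.237 × 0.2105 × 1.283 = 0.87422
Maximum is EUR→CAD→GBP→EUR at 0.9008; no arbitrage — every cycle loses value.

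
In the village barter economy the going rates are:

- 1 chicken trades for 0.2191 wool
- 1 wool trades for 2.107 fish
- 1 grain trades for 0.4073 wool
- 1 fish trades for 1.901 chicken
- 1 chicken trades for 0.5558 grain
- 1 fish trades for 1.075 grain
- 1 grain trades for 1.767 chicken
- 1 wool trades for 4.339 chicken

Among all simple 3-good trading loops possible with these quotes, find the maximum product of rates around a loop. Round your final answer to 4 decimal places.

chicken→grain→wool→chicken: 0.5558 × 0.4073 × 4.339 = 0.98225
grain→wool→fish→grain: 0.4073 × 2.107 × 1.075 = 0.92254
chicken→wool→fish→chicken: 0.2191 × 2.107 × 1.901 = 0.87758
Maximum is chicken→grain→wool→chicken at 0.9823; no arbitrage — every cycle loses value.

0.9823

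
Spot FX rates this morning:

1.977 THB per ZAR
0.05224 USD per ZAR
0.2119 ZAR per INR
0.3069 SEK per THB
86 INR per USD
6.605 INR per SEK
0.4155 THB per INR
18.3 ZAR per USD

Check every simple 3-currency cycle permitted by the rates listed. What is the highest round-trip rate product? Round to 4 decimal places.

USD→INR→ZAR→USD: 86 × 0.2119 × 0.05224 = 0.95199
SEK→INR→THB→SEK: 6.605 × 0.4155 × 0.3069 = 0.84225
Maximum is USD→INR→ZAR→USD at 0.9520; no arbitrage — every cycle loses value.

0.9520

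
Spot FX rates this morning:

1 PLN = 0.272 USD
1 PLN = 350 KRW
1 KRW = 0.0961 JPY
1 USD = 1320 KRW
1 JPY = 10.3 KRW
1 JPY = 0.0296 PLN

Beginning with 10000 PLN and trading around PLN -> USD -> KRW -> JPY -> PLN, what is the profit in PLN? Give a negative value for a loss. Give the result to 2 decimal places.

213.11

10000 PLN × 0.272 = 2720 USD
2720 USD × 1320 = 3590400 KRW
3590400 KRW × 0.0961 = 345037.44 JPY
345037.44 JPY × 0.0296 = 10213.108224 PLN
Net change: 10213.108224 − 10000 = 213.108224 PLN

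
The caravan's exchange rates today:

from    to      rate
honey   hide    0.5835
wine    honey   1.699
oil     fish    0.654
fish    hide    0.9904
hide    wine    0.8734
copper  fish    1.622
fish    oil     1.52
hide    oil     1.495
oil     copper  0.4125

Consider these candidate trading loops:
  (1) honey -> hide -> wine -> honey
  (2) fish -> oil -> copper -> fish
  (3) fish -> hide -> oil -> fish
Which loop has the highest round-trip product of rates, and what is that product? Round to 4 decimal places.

(1) 0.5835 × 0.8734 × 1.699 = 0.86586
(2) 1.52 × 0.4125 × 1.622 = 1.01699
(3) 0.9904 × 1.495 × 0.654 = 0.96834
Highest is cycle (2) at 1.0170 (>1, arbitrage).

1.0170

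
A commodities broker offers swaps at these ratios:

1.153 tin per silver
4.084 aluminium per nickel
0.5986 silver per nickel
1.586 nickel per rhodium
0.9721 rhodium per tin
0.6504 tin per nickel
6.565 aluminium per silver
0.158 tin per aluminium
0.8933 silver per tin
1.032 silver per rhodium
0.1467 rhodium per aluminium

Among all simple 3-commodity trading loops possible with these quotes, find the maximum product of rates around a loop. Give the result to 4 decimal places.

1.1567

silver→tin→rhodium→silver: 1.153 × 0.9721 × 1.032 = 1.15670
nickel→tin→rhodium→nickel: 0.6504 × 0.9721 × 1.586 = 1.00275
silver→aluminium→rhodium→silver: 6.565 × 0.1467 × 1.032 = 0.99390
aluminium→rhodium→nickel→aluminium: 0.1467 × 1.586 × 4.084 = 0.95021
silver→aluminium→tin→silver: 6.565 × 0.158 × 0.8933 = 0.92659
Maximum is silver→tin→rhodium→silver at 1.1567; arbitrage exists.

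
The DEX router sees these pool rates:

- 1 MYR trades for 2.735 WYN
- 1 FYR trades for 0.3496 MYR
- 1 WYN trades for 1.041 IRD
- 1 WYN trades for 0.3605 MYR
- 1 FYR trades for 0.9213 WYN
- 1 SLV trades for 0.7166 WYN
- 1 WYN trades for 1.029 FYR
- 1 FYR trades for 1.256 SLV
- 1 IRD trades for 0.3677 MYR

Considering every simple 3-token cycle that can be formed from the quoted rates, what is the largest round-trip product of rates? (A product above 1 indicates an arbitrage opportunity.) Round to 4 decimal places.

1.0469

IRD→MYR→WYN→IRD: 0.3677 × 2.735 × 1.041 = 1.04689
WYN→FYR→MYR→WYN: 1.029 × 0.3496 × 2.735 = 0.98388
WYN→FYR→SLV→WYN: 1.029 × 1.256 × 0.7166 = 0.92615
Maximum is IRD→MYR→WYN→IRD at 1.0469; arbitrage exists.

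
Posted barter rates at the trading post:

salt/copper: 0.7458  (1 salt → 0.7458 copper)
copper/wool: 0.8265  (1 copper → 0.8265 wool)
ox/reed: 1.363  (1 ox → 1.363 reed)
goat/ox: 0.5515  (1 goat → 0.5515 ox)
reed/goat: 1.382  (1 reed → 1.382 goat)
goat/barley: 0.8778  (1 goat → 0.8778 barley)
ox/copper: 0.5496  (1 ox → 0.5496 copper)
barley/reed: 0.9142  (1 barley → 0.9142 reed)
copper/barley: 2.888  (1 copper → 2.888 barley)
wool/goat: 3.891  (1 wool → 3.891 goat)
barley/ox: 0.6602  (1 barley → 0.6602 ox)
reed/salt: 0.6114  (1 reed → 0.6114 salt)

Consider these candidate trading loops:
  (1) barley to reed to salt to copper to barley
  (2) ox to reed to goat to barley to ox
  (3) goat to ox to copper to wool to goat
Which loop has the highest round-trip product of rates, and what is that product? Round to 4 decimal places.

(1) 0.9142 × 0.6114 × 0.7458 × 2.888 = 1.20389
(2) 1.363 × 1.382 × 0.8778 × 0.6602 = 1.09163
(3) 0.5515 × 0.5496 × 0.8265 × 3.891 = 0.97476
Highest is cycle (1) at 1.2039 (>1, arbitrage).

1.2039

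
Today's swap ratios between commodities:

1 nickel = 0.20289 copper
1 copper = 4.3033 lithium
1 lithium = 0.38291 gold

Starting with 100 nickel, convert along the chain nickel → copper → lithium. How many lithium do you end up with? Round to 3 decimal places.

100 nickel × 0.20289 = 20.289 copper
20.289 copper × 4.3033 = 87.3096537 lithium

87.310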